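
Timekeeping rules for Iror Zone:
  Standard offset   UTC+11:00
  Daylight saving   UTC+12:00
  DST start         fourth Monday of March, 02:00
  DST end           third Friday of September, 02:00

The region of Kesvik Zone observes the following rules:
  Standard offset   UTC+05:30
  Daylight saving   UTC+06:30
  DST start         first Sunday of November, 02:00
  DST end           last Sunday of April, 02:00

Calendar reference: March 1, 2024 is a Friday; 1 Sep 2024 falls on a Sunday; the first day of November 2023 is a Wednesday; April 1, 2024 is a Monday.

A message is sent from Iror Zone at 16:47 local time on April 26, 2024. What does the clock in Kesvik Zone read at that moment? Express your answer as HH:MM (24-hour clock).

11:17

1 March 2024 is a Friday, so the first Monday is March 4 and the fourth is March 25.
1 September 2024 is a Sunday, so the first Friday is September 6 and the third is September 20.
Daylight saving runs 25 March – 20 September; April 26, 2024 is inside that window, so Iror Zone is at UTC+12:00.
16:47 Iror Zone − 12h = 04:47 UTC.
1 November 2023 is a Wednesday, so the first Sunday is November 5.
1 April 2024 is a Monday, so Sundays fall on 7, 14, 21, 28; the last is April 28.
At the standard offset (UTC+05:30), 04:47 UTC + 5h30m = 10:17 Kesvik Zone standard time.
The standard-time date in Kesvik Zone, April 26, 2024, lies within the daylight-saving period (5 November 2023 – 28 April 2024), so Kesvik Zone is on daylight time, UTC+06:30.
04:47 UTC + 6h30m = 11:17 Kesvik Zone.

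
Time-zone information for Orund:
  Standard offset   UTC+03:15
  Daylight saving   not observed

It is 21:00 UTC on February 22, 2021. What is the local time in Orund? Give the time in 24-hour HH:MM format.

Orund has no daylight saving, so its offset is UTC+03:15 year-round.
21:00 UTC + 3h15m = 00:15 local (rolling into the next day, 23 February 2021).

00:15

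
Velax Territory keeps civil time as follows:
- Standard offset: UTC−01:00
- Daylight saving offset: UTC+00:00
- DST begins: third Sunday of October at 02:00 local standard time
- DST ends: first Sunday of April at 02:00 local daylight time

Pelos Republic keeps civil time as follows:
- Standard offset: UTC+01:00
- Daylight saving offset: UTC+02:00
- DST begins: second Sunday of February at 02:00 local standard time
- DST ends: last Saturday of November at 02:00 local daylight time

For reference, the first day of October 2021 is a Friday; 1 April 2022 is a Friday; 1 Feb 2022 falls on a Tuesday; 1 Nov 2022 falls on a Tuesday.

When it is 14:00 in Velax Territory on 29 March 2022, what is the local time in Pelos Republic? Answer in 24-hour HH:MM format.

1 October 2021 is a Friday, so the first Sunday is October 3 and the third is October 17.
1 April 2022 is a Friday, so the first Sunday is April 3.
29 March 2022 lies within the daylight-saving period (17 October 2021 – 3 April 2022), so Velax Territory is on daylight time, UTC+00:00.
14:00 Velax Territory − 0h = 14:00 UTC.
1 February 2022 is a Tuesday, so the first Sunday is February 6 and the second is February 13.
1 November 2022 is a Tuesday, so Saturdays fall on 5, 12, 19, 26; the last is November 26.
At the standard offset (UTC+01:00), 14:00 UTC + 1h = 15:00 Pelos Republic standard time.
The standard-time date in Pelos Republic, 29 March 2022, lies within the daylight-saving period (13 February – 26 November), so Pelos Republic is on daylight time, UTC+02:00.
14:00 UTC + 2h = 16:00 Pelos Republic.

16:00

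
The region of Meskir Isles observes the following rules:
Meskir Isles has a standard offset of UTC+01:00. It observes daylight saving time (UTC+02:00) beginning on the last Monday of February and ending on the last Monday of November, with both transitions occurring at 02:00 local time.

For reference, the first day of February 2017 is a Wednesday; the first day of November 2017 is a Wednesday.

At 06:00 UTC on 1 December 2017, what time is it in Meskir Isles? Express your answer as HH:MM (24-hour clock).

1 February 2017 is a Wednesday, so Mondays fall on 6, 13, 20, 27; the last is February 27.
1 November 2017 is a Wednesday, so Mondays fall on 6, 13, 20, 27; the last is November 27.
At the standard offset (UTC+01:00), 06:00 UTC + 1h = 07:00 Meskir Isles standard time.
The standard-time date in Meskir Isles, 1 December 2017, does not fall between 27 February and 27 November, so daylight saving is not in effect and Meskir Isles is at UTC+01:00.
06:00 UTC + 1h = 07:00 local.

07:00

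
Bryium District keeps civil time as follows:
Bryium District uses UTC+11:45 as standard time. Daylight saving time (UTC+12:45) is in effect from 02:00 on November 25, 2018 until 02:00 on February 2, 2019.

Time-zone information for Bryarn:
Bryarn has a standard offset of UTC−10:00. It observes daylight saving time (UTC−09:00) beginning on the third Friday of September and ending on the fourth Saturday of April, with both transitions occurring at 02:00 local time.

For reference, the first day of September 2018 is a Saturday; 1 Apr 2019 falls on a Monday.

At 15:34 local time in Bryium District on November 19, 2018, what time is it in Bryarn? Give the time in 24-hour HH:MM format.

November 19, 2018 is outside the daylight-saving period (25 November 2018 – 2 February 2019), so Bryium District is on standard time, UTC+11:45.
15:34 Bryium District − 11h45m = 03:49 UTC.
1 September 2018 is a Saturday, so the first Friday is September 7 and the third is September 21.
1 April 2019 is a Monday, so the first Saturday is April 6 and the fourth is April 27.
At the standard offset (UTC−10:00), 03:49 UTC − 10h = 17:49 Bryarn standard time (rolling into the previous day, 18 November 2018).
Daylight saving runs 21 September 2018 – 27 April 2019; the standard-time date in Bryarn, November 18, 2018, is inside that window, so Bryarn is at UTC−09:00.
03:49 UTC − 9h = 18:49 Bryarn (rolling into the previous day, 18 November 2018).

18:49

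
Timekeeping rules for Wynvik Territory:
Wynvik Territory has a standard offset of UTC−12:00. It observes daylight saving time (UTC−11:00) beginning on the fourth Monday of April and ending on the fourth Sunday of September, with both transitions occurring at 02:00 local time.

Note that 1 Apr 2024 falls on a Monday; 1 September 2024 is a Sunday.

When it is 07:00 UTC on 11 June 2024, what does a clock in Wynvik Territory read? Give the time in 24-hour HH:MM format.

1 April 2024 is a Monday, so the first Monday is April 1 and the fourth is April 22.
1 September 2024 is a Sunday, so the first Sunday is September 1 and the fourth is September 22.
At the standard offset (UTC−12:00), 07:00 UTC − 12h = 19:00 Wynvik Territory standard time (rolling into the previous day, 10 June 2024).
Daylight saving runs 22 April – 22 September; the standard-time date in Wynvik Territory, 10 June 2024, is inside that window, so Wynvik Territory is at UTC−11:00.
07:00 UTC − 11h = 20:00 local (rolling into the previous day, 10 June 2024).

20:00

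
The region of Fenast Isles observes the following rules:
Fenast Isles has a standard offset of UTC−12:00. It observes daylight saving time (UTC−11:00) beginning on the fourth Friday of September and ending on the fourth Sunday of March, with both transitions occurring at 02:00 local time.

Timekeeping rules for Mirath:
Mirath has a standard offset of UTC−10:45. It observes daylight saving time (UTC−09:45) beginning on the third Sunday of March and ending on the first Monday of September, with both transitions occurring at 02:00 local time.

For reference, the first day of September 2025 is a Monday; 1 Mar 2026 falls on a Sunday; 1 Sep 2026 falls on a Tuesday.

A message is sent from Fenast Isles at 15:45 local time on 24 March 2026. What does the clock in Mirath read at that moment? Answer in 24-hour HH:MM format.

1 September 2025 is a Monday, so the first Friday is September 5 and the fourth is September 26.
1 March 2026 is a Sunday, so the first Sunday is March 1 and the fourth is March 22.
24 March 2026 is outside the daylight-saving period (26 September 2025 – 22 March 2026), so Fenast Isles is on standard time, UTC−12:00.
15:45 Fenast Isles + 12h = 03:45 UTC (rolling into the next day, 25 March 2026).
1 March 2026 is a Sunday, so the first Sunday is March 1 and the third is March 15.
1 September 2026 is a Tuesday, so the first Monday is September 7.
At the standard offset (UTC−10:45), 03:45 UTC − 10h45m = 17:00 Mirath standard time (rolling into the previous day, 24 March 2026).
Daylight saving runs 15 March – 7 September; the standard-time date in Mirath, 24 March 2026, is inside that window, so Mirath is at UTC−09:45.
03:45 UTC − 9h45m = 18:00 Mirath (rolling into the previous day, 24 March 2026).

18:00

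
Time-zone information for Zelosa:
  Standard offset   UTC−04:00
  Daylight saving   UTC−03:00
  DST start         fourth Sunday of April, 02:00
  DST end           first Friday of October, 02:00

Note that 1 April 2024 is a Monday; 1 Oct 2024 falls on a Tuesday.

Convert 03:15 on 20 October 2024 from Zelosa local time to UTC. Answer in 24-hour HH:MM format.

1 April 2024 is a Monday, so the first Sunday is April 7 and the fourth is April 28.
1 October 2024 is a Tuesday, so the first Friday is October 4.
Daylight saving runs 28 April – 4 October; 20 October 2024 is outside that window, so Zelosa is on standard time at UTC−04:00.
03:15 local + 4h = 07:15 UTC.

07:15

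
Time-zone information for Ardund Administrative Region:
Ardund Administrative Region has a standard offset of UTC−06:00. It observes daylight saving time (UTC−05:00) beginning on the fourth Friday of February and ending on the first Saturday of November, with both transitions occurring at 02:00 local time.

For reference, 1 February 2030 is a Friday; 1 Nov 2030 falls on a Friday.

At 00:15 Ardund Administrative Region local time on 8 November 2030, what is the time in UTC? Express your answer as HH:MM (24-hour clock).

06:15

1 February 2030 is a Friday, so the first Friday is February 1 and the fourth is February 22.
1 November 2030 is a Friday, so the first Saturday is November 2.
8 November 2030 does not fall between 22 February and 2 November, so daylight saving is not in effect and Ardund Administrative Region is at UTC−06:00.
00:15 local + 6h = 06:15 UTC.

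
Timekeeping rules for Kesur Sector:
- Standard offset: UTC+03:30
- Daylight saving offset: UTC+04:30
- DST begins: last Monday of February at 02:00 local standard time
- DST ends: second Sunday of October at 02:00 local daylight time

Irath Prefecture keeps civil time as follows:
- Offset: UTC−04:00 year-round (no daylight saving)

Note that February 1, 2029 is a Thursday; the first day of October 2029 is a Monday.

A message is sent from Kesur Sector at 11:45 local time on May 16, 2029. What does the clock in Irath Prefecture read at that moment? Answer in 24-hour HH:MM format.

1 February 2029 is a Thursday, so Mondays fall on 5, 12, 19, 26; the last is February 26.
1 October 2029 is a Monday, so the first Sunday is October 7 and the second is October 14.
May 16, 2029 lies within the daylight-saving period (26 February – 14 October), so Kesur Sector is on daylight time, UTC+04:30.
11:45 Kesur Sector − 4h30m = 07:15 UTC.
Irath Prefecture stays on UTC−04:00 all year.
07:15 UTC − 4h = 03:15 Irath Prefecture.

03:15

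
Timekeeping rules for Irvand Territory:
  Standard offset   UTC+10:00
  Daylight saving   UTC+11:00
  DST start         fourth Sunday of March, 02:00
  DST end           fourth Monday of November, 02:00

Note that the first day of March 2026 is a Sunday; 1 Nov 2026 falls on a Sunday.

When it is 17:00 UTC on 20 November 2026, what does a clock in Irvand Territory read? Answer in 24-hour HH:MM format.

1 March 2026 is a Sunday, so the first Sunday is March 1 and the fourth is March 22.
1 November 2026 is a Sunday, so the first Monday is November 2 and the fourth is November 23.
At the standard offset (UTC+10:00), 17:00 UTC + 10h = 03:00 Irvand Territory standard time (rolling into the next day, 21 November 2026).
The standard-time date in Irvand Territory, 21 November 2026, lies within the daylight-saving period (22 March – 23 November), so Irvand Territory is on daylight time, UTC+11:00.
17:00 UTC + 11h = 04:00 local (rolling into the next day, 21 November 2026).

04:00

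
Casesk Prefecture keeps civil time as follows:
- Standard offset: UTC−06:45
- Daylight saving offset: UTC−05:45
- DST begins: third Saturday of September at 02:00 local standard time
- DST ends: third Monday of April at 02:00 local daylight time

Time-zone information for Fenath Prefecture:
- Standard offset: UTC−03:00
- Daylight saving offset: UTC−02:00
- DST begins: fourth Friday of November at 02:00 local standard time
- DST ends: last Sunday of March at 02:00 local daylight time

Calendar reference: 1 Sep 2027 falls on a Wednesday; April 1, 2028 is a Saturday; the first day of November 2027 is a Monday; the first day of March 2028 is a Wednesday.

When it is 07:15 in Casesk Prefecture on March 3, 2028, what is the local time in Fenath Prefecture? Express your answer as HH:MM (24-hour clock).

1 September 2027 is a Wednesday, so the first Saturday is September 4 and the third is September 18.
1 April 2028 is a Saturday, so the first Monday is April 3 and the third is April 17.
March 3, 2028 lies within the daylight-saving period (18 September 2027 – 17 April 2028), so Casesk Prefecture is on daylight time, UTC−05:45.
07:15 Casesk Prefecture + 5h45m = 13:00 UTC.
1 November 2027 is a Monday, so the first Friday is November 5 and the fourth is November 26.
1 March 2028 is a Wednesday, so Sundays fall on 5, 12, 19, 26; the last is March 26.
At the standard offset (UTC−03:00), 13:00 UTC − 3h = 10:00 Fenath Prefecture standard time.
The standard-time date in Fenath Prefecture, March 3, 2028, lies within the daylight-saving period (26 November 2027 – 26 March 2028), so Fenath Prefecture is on daylight time, UTC−02:00.
13:00 UTC − 2h = 11:00 Fenath Prefecture.

11:00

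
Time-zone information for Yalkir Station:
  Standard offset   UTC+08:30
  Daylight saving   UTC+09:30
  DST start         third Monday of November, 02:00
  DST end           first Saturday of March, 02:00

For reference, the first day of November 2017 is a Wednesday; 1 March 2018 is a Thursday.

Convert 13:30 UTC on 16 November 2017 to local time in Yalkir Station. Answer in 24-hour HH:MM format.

1 November 2017 is a Wednesday, so the first Monday is November 6 and the third is November 20.
1 March 2018 is a Thursday, so the first Saturday is March 3.
At the standard offset (UTC+08:30), 13:30 UTC + 8h30m = 22:00 Yalkir Station standard time.
The standard-time date in Yalkir Station, 16 November 2017, is outside the daylight-saving period (20 November 2017 – 3 March 2018), so Yalkir Station is on standard time, UTC+08:30.
13:30 UTC + 8h30m = 22:00 local.

22:00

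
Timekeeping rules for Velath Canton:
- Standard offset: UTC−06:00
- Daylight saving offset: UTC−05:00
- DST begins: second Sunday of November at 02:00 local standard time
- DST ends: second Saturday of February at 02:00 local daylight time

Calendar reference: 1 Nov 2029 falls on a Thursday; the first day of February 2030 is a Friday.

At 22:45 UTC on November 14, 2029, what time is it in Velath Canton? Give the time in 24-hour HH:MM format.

1 November 2029 is a Thursday, so the first Sunday is November 4 and the second is November 11.
1 February 2030 is a Friday, so the first Saturday is February 2 and the second is February 9.
At the standard offset (UTC−06:00), 22:45 UTC − 6h = 16:45 Velath Canton standard time.
The standard-time date in Velath Canton, November 14, 2029, falls between 11 November 2029 and 9 February 2030, so daylight saving is in effect and Velath Canton is at UTC−05:00.
22:45 UTC − 5h = 17:45 local.

17:45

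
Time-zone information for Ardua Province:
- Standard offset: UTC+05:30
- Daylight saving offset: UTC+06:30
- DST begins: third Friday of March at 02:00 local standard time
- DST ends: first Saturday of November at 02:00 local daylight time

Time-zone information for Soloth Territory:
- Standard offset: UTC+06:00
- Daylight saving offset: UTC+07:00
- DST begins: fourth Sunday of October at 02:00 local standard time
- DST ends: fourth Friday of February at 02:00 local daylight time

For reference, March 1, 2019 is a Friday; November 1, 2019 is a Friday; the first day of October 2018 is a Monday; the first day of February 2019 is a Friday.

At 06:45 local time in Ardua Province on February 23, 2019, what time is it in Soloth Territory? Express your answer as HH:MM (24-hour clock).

1 March 2019 is a Friday, so the first Friday is March 1 and the third is March 15.
1 November 2019 is a Friday, so the first Saturday is November 2.
Daylight saving runs 15 March – 2 November; February 23, 2019 is outside that window, so Ardua Province is on standard time at UTC+05:30.
06:45 Ardua Province − 5h30m = 01:15 UTC.
1 October 2018 is a Monday, so the first Sunday is October 7 and the fourth is October 28.
1 February 2019 is a Friday, so the first Friday is February 1 and the fourth is February 22.
At the standard offset (UTC+06:00), 01:15 UTC + 6h = 07:15 Soloth Territory standard time.
The standard-time date in Soloth Territory, February 23, 2019, does not fall between 28 October 2018 and 22 February 2019, so daylight saving is not in effect and Soloth Territory is at UTC+06:00.
01:15 UTC + 6h = 07:15 Soloth Territory.

07:15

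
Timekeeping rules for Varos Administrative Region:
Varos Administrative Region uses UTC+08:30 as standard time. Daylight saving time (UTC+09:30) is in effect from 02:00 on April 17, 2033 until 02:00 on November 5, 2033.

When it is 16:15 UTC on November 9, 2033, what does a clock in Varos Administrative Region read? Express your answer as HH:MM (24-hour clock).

At the standard offset (UTC+08:30), 16:15 UTC + 8h30m = 00:45 Varos Administrative Region standard time (rolling into the next day, 10 November 2033).
The standard-time date in Varos Administrative Region, November 10, 2033, does not fall between 17 April and 5 November, so daylight saving is not in effect and Varos Administrative Region is at UTC+08:30.
16:15 UTC + 8h30m = 00:45 local (rolling into the next day, 10 November 2033).

00:45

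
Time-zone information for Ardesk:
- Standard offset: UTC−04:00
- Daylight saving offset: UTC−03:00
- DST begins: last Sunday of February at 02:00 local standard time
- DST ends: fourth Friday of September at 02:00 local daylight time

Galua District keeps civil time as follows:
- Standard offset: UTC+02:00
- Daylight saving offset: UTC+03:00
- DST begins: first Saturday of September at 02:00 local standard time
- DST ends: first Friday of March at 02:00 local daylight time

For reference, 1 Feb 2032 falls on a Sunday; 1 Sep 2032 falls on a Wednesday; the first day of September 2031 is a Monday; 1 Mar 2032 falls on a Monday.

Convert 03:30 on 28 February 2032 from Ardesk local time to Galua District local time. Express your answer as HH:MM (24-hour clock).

1 February 2032 is a Sunday, so Sundays fall on 1, 8, 15, 22, 29; the last is February 29.
1 September 2032 is a Wednesday, so the first Friday is September 3 and the fourth is September 24.
Daylight saving runs 29 February – 24 September; 28 February 2032 is outside that window, so Ardesk is on standard time at UTC−04:00.
03:30 Ardesk + 4h = 07:30 UTC.
1 September 2031 is a Monday, so the first Saturday is September 6.
1 March 2032 is a Monday, so the first Friday is March 5.
At the standard offset (UTC+02:00), 07:30 UTC + 2h = 09:30 Galua District standard time.
The standard-time date in Galua District, 28 February 2032, falls between 6 September 2031 and 5 March 2032, so daylight saving is in effect and Galua District is at UTC+03:00.
07:30 UTC + 3h = 10:30 Galua District.

10:30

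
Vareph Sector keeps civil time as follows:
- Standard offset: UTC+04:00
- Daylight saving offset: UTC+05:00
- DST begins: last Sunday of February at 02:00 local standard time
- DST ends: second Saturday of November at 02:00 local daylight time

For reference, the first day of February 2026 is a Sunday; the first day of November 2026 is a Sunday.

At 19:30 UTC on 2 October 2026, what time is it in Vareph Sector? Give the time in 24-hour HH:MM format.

00:30

1 February 2026 is a Sunday, so Sundays fall on 1, 8, 15, 22; the last is February 22.
1 November 2026 is a Sunday, so the first Saturday is November 7 and the second is November 14.
At the standard offset (UTC+04:00), 19:30 UTC + 4h = 23:30 Vareph Sector standard time.
Daylight saving runs 22 February – 14 November; the standard-time date in Vareph Sector, 2 October 2026, is inside that window, so Vareph Sector is at UTC+05:00.
19:30 UTC + 5h = 00:30 local (rolling into the next day, 3 October 2026).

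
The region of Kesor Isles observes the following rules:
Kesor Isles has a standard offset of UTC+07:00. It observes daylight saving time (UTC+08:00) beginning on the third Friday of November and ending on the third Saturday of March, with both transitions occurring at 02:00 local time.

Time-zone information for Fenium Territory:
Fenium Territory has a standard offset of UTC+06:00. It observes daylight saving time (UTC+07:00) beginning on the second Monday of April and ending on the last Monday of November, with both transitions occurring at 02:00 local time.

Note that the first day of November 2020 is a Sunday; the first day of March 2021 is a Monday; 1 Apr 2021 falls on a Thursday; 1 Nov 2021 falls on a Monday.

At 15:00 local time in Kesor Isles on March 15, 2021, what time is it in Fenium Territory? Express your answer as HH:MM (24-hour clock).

13:00

1 November 2020 is a Sunday, so the first Friday is November 6 and the third is November 20.
1 March 2021 is a Monday, so the first Saturday is March 6 and the third is March 20.
March 15, 2021 lies within the daylight-saving period (20 November 2020 – 20 March 2021), so Kesor Isles is on daylight time, UTC+08:00.
15:00 Kesor Isles − 8h = 07:00 UTC.
1 April 2021 is a Thursday, so the first Monday is April 5 and the second is April 12.
1 November 2021 is a Monday, so Mondays fall on 1, 8, 15, 22, 29; the last is November 29.
At the standard offset (UTC+06:00), 07:00 UTC + 6h = 13:00 Fenium Territory standard time.
The standard-time date in Fenium Territory, March 15, 2021, is outside the daylight-saving period (12 April – 29 November), so Fenium Territory is on standard time, UTC+06:00.
07:00 UTC + 6h = 13:00 Fenium Territory.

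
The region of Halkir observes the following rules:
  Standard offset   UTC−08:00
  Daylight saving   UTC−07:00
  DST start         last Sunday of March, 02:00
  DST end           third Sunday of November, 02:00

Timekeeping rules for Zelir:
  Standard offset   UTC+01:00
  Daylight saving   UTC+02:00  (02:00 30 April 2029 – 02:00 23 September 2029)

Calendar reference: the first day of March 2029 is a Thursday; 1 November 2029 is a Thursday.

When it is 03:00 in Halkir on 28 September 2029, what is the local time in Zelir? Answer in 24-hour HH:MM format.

11:00

1 March 2029 is a Thursday, so Sundays fall on 4, 11, 18, 25; the last is March 25.
1 November 2029 is a Thursday, so the first Sunday is November 4 and the third is November 18.
Daylight saving runs 25 March – 18 November; 28 September 2029 is inside that window, so Halkir is at UTC−07:00.
03:00 Halkir + 7h = 10:00 UTC.
At the standard offset (UTC+01:00), 10:00 UTC + 1h = 11:00 Zelir standard time.
The standard-time date in Zelir, 28 September 2029, does not fall between 30 April and 23 September, so daylight saving is not in effect and Zelir is at UTC+01:00.
10:00 UTC + 1h = 11:00 Zelir.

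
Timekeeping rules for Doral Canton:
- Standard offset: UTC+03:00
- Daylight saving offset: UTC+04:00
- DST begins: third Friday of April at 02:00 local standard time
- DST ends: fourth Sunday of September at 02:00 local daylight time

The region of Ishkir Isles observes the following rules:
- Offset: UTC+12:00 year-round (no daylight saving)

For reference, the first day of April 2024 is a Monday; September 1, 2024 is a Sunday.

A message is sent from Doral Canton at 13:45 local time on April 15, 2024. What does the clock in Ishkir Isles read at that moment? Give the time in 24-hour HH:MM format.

22:45

1 April 2024 is a Monday, so the first Friday is April 5 and the third is April 19.
1 September 2024 is a Sunday, so the first Sunday is September 1 and the fourth is September 22.
April 15, 2024 does not fall between 19 April and 22 September, so daylight saving is not in effect and Doral Canton is at UTC+03:00.
13:45 Doral Canton − 3h = 10:45 UTC.
Ishkir Isles has no daylight saving, so its offset is UTC+12:00 year-round.
10:45 UTC + 12h = 22:45 Ishkir Isles.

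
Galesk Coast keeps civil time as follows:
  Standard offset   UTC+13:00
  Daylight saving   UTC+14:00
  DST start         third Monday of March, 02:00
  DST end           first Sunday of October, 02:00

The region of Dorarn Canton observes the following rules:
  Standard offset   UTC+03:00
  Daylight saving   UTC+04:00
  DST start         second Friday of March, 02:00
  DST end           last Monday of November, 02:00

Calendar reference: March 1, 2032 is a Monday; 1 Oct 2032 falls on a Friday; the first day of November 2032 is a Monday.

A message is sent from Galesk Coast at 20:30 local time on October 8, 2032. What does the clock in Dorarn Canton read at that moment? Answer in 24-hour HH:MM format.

1 March 2032 is a Monday, so the first Monday is March 1 and the third is March 15.
1 October 2032 is a Friday, so the first Sunday is October 3.
October 8, 2032 does not fall between 15 March and 3 October, so daylight saving is not in effect and Galesk Coast is at UTC+13:00.
20:30 Galesk Coast − 13h = 07:30 UTC.
1 March 2032 is a Monday, so the first Friday is March 5 and the second is March 12.
1 November 2032 is a Monday, so Mondays fall on 1, 8, 15, 22, 29; the last is November 29.
At the standard offset (UTC+03:00), 07:30 UTC + 3h = 10:30 Dorarn Canton standard time.
Daylight saving runs 12 March – 29 November; the standard-time date in Dorarn Canton, October 8, 2032, is inside that window, so Dorarn Canton is at UTC+04:00.
07:30 UTC + 4h = 11:30 Dorarn Canton.

11:30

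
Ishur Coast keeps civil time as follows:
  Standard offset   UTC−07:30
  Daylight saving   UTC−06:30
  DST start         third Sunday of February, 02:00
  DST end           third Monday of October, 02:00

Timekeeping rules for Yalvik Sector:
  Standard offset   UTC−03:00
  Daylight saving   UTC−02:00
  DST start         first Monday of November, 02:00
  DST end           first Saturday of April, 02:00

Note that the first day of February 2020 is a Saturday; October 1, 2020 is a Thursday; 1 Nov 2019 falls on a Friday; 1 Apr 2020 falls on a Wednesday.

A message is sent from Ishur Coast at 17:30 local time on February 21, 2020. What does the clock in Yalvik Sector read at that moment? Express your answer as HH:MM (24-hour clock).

1 February 2020 is a Saturday, so the first Sunday is February 2 and the third is February 16.
1 October 2020 is a Thursday, so the first Monday is October 5 and the third is October 19.
Daylight saving runs 16 February – 19 October; February 21, 2020 is inside that window, so Ishur Coast is at UTC−06:30.
17:30 Ishur Coast + 6h30m = 00:00 UTC (rolling into the next day, 22 February 2020).
1 November 2019 is a Friday, so the first Monday is November 4.
1 April 2020 is a Wednesday, so the first Saturday is April 4.
At the standard offset (UTC−03:00), 00:00 UTC − 3h = 21:00 Yalvik Sector standard time (rolling into the previous day, 21 February 2020).
The standard-time date in Yalvik Sector, February 21, 2020, falls between 4 November 2019 and 4 April 2020, so daylight saving is in effect and Yalvik Sector is at UTC−02:00.
00:00 UTC − 2h = 22:00 Yalvik Sector (rolling into the previous day, 21 February 2020).

22:00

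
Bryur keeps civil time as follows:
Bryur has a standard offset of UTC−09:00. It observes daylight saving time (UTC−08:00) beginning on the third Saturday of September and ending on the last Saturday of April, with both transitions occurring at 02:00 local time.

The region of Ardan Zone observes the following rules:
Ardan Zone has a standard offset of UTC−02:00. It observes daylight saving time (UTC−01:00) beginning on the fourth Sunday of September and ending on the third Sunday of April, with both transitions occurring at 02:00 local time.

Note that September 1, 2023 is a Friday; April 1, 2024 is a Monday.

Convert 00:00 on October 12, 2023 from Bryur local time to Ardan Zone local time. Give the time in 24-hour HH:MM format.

07:00

1 September 2023 is a Friday, so the first Saturday is September 2 and the third is September 16.
1 April 2024 is a Monday, so Saturdays fall on 6, 13, 20, 27; the last is April 27.
Daylight saving runs 16 September 2023 – 27 April 2024; October 12, 2023 is inside that window, so Bryur is at UTC−08:00.
00:00 Bryur + 8h = 08:00 UTC.
1 September 2023 is a Friday, so the first Sunday is September 3 and the fourth is September 24.
1 April 2024 is a Monday, so the first Sunday is April 7 and the third is April 21.
At the standard offset (UTC−02:00), 08:00 UTC − 2h = 06:00 Ardan Zone standard time.
Daylight saving runs 24 September 2023 – 21 April 2024; the standard-time date in Ardan Zone, October 12, 2023, is inside that window, so Ardan Zone is at UTC−01:00.
08:00 UTC − 1h = 07:00 Ardan Zone.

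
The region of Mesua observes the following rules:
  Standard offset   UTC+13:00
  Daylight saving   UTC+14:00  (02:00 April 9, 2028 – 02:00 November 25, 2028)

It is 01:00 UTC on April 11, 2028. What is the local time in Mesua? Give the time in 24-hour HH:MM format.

At the standard offset (UTC+13:00), 01:00 UTC + 13h = 14:00 Mesua standard time.
Daylight saving runs 9 April – 25 November; the standard-time date in Mesua, April 11, 2028, is inside that window, so Mesua is at UTC+14:00.
01:00 UTC + 14h = 15:00 local.

15:00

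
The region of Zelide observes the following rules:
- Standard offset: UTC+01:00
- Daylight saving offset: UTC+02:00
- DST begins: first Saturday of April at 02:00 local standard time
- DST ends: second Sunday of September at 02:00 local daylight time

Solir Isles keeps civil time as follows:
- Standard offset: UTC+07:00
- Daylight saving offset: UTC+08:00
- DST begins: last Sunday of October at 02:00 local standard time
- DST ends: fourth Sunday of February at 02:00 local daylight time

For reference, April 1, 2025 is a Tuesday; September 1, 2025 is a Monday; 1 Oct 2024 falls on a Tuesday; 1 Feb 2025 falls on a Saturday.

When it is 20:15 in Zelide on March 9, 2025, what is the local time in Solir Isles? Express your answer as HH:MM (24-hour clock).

1 April 2025 is a Tuesday, so the first Saturday is April 5.
1 September 2025 is a Monday, so the first Sunday is September 7 and the second is September 14.
Daylight saving runs 5 April – 14 September; March 9, 2025 is outside that window, so Zelide is on standard time at UTC+01:00.
20:15 Zelide − 1h = 19:15 UTC.
1 October 2024 is a Tuesday, so Sundays fall on 6, 13, 20, 27; the last is October 27.
1 February 2025 is a Saturday, so the first Sunday is February 2 and the fourth is February 23.
At the standard offset (UTC+07:00), 19:15 UTC + 7h = 02:15 Solir Isles standard time (rolling into the next day, 10 March 2025).
Daylight saving runs 27 October 2024 – 23 February 2025; the standard-time date in Solir Isles, March 10, 2025, is outside that window, so Solir Isles is on standard time at UTC+07:00.
19:15 UTC + 7h = 02:15 Solir Isles (rolling into the next day, 10 March 2025).

02:15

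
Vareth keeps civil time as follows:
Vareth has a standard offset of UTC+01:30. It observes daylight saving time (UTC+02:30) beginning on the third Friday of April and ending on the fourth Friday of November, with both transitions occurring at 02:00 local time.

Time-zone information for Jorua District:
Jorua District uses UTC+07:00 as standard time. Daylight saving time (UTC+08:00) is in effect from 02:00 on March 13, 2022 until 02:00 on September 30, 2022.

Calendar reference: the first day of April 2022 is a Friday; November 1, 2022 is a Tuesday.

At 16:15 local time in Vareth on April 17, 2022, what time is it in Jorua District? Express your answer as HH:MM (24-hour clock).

21:45

1 April 2022 is a Friday, so the first Friday is April 1 and the third is April 15.
1 November 2022 is a Tuesday, so the first Friday is November 4 and the fourth is November 25.
April 17, 2022 lies within the daylight-saving period (15 April – 25 November), so Vareth is on daylight time, UTC+02:30.
16:15 Vareth − 2h30m = 13:45 UTC.
At the standard offset (UTC+07:00), 13:45 UTC + 7h = 20:45 Jorua District standard time.
The standard-time date in Jorua District, April 17, 2022, falls between 13 March and 30 September, so daylight saving is in effect and Jorua District is at UTC+08:00.
13:45 UTC + 8h = 21:45 Jorua District.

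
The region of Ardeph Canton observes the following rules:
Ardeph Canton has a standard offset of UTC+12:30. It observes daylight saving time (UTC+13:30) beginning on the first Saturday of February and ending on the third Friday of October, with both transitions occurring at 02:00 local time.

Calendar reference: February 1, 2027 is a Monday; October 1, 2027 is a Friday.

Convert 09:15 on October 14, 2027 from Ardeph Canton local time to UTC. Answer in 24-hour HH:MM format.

1 February 2027 is a Monday, so the first Saturday is February 6.
1 October 2027 is a Friday, so the first Friday is October 1 and the third is October 15.
Daylight saving runs 6 February – 15 October; October 14, 2027 is inside that window, so Ardeph Canton is at UTC+13:30.
09:15 local − 13h30m = 19:45 UTC (rolling into the previous day, 13 October 2027).

19:45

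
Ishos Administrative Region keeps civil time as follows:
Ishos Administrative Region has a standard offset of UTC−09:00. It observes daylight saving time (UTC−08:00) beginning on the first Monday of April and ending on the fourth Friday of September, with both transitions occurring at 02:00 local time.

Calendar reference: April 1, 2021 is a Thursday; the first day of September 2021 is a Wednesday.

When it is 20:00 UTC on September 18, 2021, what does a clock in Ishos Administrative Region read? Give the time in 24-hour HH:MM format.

12:00

1 April 2021 is a Thursday, so the first Monday is April 5.
1 September 2021 is a Wednesday, so the first Friday is September 3 and the fourth is September 24.
At the standard offset (UTC−09:00), 20:00 UTC − 9h = 11:00 Ishos Administrative Region standard time.
The standard-time date in Ishos Administrative Region, September 18, 2021, lies within the daylight-saving period (5 April – 24 September), so Ishos Administrative Region is on daylight time, UTC−08:00.
20:00 UTC − 8h = 12:00 local.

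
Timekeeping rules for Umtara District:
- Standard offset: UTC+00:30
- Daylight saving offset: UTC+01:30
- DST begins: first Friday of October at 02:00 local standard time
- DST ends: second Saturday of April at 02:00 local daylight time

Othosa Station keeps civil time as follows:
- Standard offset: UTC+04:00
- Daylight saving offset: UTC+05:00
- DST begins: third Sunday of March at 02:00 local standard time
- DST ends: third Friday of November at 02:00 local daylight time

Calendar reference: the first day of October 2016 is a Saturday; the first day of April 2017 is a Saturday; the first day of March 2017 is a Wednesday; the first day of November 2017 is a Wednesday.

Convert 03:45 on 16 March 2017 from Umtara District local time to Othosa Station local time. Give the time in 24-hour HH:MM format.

1 October 2016 is a Saturday, so the first Friday is October 7.
1 April 2017 is a Saturday, so the first Saturday is April 1 and the second is April 8.
16 March 2017 lies within the daylight-saving period (7 October 2016 – 8 April 2017), so Umtara District is on daylight time, UTC+01:30.
03:45 Umtara District − 1h30m = 02:15 UTC.
1 March 2017 is a Wednesday, so the first Sunday is March 5 and the third is March 19.
1 November 2017 is a Wednesday, so the first Friday is November 3 and the third is November 17.
At the standard offset (UTC+04:00), 02:15 UTC + 4h = 06:15 Othosa Station standard time.
The standard-time date in Othosa Station, 16 March 2017, does not fall between 19 March and 17 November, so daylight saving is not in effect and Othosa Station is at UTC+04:00.
02:15 UTC + 4h = 06:15 Othosa Station.

06:15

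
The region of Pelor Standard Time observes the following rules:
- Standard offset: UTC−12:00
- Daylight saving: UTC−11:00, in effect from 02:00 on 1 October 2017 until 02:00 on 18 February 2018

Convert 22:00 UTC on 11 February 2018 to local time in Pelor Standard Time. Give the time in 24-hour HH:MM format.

11:00

At the standard offset (UTC−12:00), 22:00 UTC − 12h = 10:00 Pelor Standard Time standard time.
Daylight saving runs 1 October 2017 – 18 February 2018; the standard-time date in Pelor Standard Time, 11 February 2018, is inside that window, so Pelor Standard Time is at UTC−11:00.
22:00 UTC − 11h = 11:00 local.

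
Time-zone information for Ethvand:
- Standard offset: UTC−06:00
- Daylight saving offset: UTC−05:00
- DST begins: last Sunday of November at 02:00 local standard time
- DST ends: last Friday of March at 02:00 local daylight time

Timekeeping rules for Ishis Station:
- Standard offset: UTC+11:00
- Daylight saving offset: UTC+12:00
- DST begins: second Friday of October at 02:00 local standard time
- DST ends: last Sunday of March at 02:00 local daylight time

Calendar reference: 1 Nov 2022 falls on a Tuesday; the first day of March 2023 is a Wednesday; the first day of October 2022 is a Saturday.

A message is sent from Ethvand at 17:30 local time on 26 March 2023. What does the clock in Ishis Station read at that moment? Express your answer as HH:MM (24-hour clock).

09:30

1 November 2022 is a Tuesday, so Sundays fall on 6, 13, 20, 27; the last is November 27.
1 March 2023 is a Wednesday, so Fridays fall on 3, 10, 17, 24, 31; the last is March 31.
26 March 2023 falls between 27 November 2022 and 31 March 2023, so daylight saving is in effect and Ethvand is at UTC−05:00.
17:30 Ethvand + 5h = 22:30 UTC.
1 October 2022 is a Saturday, so the first Friday is October 7 and the second is October 14.
1 March 2023 is a Wednesday, so Sundays fall on 5, 12, 19, 26; the last is March 26.
At the standard offset (UTC+11:00), 22:30 UTC + 11h = 09:30 Ishis Station standard time (rolling into the next day, 27 March 2023).
The standard-time date in Ishis Station, 27 March 2023, is outside the daylight-saving period (14 October 2022 – 26 March 2023), so Ishis Station is on standard time, UTC+11:00.
22:30 UTC + 11h = 09:30 Ishis Station (rolling into the next day, 27 March 2023).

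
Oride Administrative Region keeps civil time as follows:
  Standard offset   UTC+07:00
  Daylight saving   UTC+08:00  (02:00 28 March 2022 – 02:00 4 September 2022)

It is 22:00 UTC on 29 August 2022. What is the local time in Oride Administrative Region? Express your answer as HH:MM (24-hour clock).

06:00

At the standard offset (UTC+07:00), 22:00 UTC + 7h = 05:00 Oride Administrative Region standard time (rolling into the next day, 30 August 2022).
The standard-time date in Oride Administrative Region, 30 August 2022, lies within the daylight-saving period (28 March – 4 September), so Oride Administrative Region is on daylight time, UTC+08:00.
22:00 UTC + 8h = 06:00 local (rolling into the next day, 30 August 2022).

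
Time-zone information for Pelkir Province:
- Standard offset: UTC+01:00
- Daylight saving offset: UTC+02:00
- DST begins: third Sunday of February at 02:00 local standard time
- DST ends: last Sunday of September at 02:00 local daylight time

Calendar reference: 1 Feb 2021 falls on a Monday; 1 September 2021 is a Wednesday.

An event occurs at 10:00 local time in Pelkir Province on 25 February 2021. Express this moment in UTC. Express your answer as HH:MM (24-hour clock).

1 February 2021 is a Monday, so the first Sunday is February 7 and the third is February 21.
1 September 2021 is a Wednesday, so Sundays fall on 5, 12, 19, 26; the last is September 26.
25 February 2021 lies within the daylight-saving period (21 February – 26 September), so Pelkir Province is on daylight time, UTC+02:00.
10:00 local − 2h = 08:00 UTC.

08:00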